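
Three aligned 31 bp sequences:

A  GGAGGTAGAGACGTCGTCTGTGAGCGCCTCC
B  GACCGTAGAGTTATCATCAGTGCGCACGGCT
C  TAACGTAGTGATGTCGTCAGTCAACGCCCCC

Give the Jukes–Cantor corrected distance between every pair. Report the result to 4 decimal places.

A–B: 13/31 sites differ → p ≈ 0.419355, d = −0.75 ln(1 − 0.55914) = 0.614271 ≈ 0.6143.
A–C: 9/31 sites differ → p ≈ 0.290323, d = −0.75 ln(1 − 0.387097) = 0.367161 ≈ 0.3672.
B–C: 13/31 sites differ → p ≈ 0.419355, d = −0.75 ln(1 − 0.55914) = 0.614271 ≈ 0.6143.

d(A,B) = 0.6143, d(A,C) = 0.3672, d(B,C) = 0.6143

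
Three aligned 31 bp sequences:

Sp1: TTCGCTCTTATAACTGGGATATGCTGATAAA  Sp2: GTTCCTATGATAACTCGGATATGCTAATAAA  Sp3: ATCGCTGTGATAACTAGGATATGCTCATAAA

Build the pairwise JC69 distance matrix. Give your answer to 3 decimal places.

d(Sp1,Sp2) = 0.269, d(Sp1,Sp3) = 0.182, d(Sp2,Sp3) = 0.224

Sp1–Sp2: 7/31 sites differ → p ≈ 0.225806, d = −0.75 ln(1 − 0.301075) = 0.268659 ≈ 0.269.
Sp1–Sp3: 5/31 sites differ → p ≈ 0.16129, d = −0.75 ln(1 − 0.215053) = 0.181604 ≈ 0.182.
Sp2–Sp3: 6/31 sites differ → p ≈ 0.193548, d = −0.75 ln(1 − 0.258064) = 0.223869 ≈ 0.224.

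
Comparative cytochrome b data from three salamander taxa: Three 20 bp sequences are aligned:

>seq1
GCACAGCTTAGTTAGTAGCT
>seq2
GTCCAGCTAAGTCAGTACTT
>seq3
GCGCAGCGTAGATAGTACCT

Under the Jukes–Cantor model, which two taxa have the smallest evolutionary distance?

seq1–seq2: 6/20 differ, p = 0.300, d = 0.383.
seq1–seq3: 4/20 differ, p = 0.200, d = 0.233.
seq2–seq3: 7/20 differ, p = 0.350, d = 0.471.
The smallest distance is between seq1 and seq3.

seq1 and seq3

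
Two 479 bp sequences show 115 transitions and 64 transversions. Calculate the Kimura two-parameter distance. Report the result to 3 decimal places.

0.553

P = 115/479 ≈ 0.240084 and Q = 64/479 ≈ 0.133612.
Under the Kimura two-parameter model, d = −½ ln(1 − 2P − Q) − ¼ ln(1 − 2Q).
1 − 2P − Q = 0.38622, giving −½ ln(0.38622) = 0.475674.
1 − 2Q = 0.732776, giving −¼ ln(0.732776) = 0.077729.
d = 0.475674 + 0.077729 = 0.553403.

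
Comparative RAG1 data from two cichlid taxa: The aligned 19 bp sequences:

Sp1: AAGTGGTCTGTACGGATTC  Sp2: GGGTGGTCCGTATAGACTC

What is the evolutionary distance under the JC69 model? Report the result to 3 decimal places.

The sequences differ at 6 of 19 sites (1, 2, 9, 13, 14, 17), so p = 6/19 ≈ 0.315789.
d = −(3/4) ln(1 − 4p/3) = −0.75 ln(1 − 0.421052) = −0.75 ln(0.578948)
  = −0.75 × (-0.546543) = 0.409907 substitutions/site.

0.410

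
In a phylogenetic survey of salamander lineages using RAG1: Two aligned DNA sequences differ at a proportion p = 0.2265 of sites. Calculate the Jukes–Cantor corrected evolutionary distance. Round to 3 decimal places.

d = −(3/4) ln(1 − 4p/3) = −0.75 ln(1 − 0.302) = −0.75 ln(0.698)
  = −0.75 × (-0.359536) = 0.269652 substitutions/site.

0.270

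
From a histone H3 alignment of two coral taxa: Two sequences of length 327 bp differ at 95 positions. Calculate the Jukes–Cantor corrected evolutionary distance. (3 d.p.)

0.367

p = 95/327 ≈ 0.29052.
d = −(3/4) ln(1 − 4p/3) = −0.75 ln(1 − 0.38736) = −0.75 ln(0.61264)
  = −0.75 × (-0.489978) = 0.367484 substitutions/site.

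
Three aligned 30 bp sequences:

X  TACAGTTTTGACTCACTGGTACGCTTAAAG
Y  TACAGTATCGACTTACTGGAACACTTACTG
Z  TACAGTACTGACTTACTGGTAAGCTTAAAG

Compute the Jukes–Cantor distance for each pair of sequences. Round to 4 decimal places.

X–Y: 7/30 sites differ → p ≈ 0.233333, d = −0.75 ln(1 − 0.311111) = 0.279506 ≈ 0.2795.
X–Z: 4/30 sites differ → p ≈ 0.133333, d = −0.75 ln(1 − 0.177777) = 0.146808 ≈ 0.1468.
Y–Z: 7/30 sites differ → p ≈ 0.233333, d = −0.75 ln(1 − 0.311111) = 0.279506 ≈ 0.2795.

d(X,Y) = 0.2795, d(X,Z) = 0.1468, d(Y,Z) = 0.2795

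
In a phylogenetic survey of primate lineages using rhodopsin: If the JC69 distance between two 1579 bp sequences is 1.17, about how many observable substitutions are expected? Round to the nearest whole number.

935

Invert JC69: p = (3/4)(1 − e^(−4d/3)) = 0.75 × (1 − e^(-1.56)) = 0.75 × (1 − 0.210136) = 0.592398.
Expected differing sites = pL ≈ 0.592398 × 1579 = 935.396442 ≈ 935.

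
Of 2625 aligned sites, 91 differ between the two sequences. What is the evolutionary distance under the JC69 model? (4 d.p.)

0.0355

p = 91/2625 ≈ 0.034667.
d = −(3/4) ln(1 − 4p/3) = −0.75 ln(1 − 0.046223) = −0.75 ln(0.953777)
  = −0.75 × (-0.047325) = 0.035494 substitutions/site.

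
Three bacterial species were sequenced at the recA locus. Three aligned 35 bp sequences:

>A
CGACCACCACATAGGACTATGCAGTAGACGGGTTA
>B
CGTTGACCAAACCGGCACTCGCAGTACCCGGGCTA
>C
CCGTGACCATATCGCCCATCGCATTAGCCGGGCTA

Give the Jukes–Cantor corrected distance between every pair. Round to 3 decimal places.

A–B: 14/35 sites differ → p = 0.4, d = −0.75 ln(1 − 0.533333) = 0.571605 ≈ 0.572.
A–C: 14/35 sites differ → p = 0.4, d = −0.75 ln(1 − 0.533333) = 0.571605 ≈ 0.572.
B–C: 9/35 sites differ → p ≈ 0.257143, d = −0.75 ln(1 − 0.342857) = 0.314890 ≈ 0.315.

d(A,B) = 0.572, d(A,C) = 0.572, d(B,C) = 0.315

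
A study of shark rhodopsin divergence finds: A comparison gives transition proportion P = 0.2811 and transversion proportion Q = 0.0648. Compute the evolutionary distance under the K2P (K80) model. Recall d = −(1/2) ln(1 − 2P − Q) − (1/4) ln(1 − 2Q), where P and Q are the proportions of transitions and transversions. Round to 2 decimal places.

Under the Kimura two-parameter model, d = −½ ln(1 − 2P − Q) − ¼ ln(1 − 2Q).
1 − 2P − Q = 0.373, giving −½ ln(0.373) = 0.493088.
1 − 2Q = 0.8704, giving −¼ ln(0.8704) = 0.034701.
d = 0.493088 + 0.034701 = 0.527789.

0.53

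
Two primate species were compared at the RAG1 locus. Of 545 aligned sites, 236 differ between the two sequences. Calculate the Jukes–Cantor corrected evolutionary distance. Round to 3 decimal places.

p = 236/545 ≈ 0.433028.
d = −(3/4) ln(1 − 4p/3) = −0.75 ln(1 − 0.577371) = −0.75 ln(0.422629)
  = −0.75 × (-0.861261) = 0.645946 substitutions/site.

0.646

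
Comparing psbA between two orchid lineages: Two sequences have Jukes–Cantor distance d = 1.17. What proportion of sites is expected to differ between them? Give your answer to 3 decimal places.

p = (3/4)(1 − e^(−4d/3)) = 0.75 × (1 − e^(-1.56)) = 0.75 × (1 − 0.210136) = 0.592398.

0.592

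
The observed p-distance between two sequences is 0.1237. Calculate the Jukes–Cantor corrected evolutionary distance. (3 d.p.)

0.135

d = −(3/4) ln(1 − 4p/3) = −0.75 ln(1 − 0.164933) = −0.75 ln(0.835067)
  = −0.75 × (-0.180243) = 0.135182 substitutions/site.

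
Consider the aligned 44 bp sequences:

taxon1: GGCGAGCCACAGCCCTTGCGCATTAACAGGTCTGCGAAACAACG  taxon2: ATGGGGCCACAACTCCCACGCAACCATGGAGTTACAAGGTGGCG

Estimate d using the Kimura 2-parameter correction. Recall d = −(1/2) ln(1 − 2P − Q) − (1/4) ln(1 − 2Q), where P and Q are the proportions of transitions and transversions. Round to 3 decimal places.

1.957

Of 44 sites, 19 differences are transitions and 5 are transversions, so P = 19/44 ≈ 0.431818 and Q = 5/44 ≈ 0.113636.
Under the Kimura two-parameter model, d = −½ ln(1 − 2P − Q) − ¼ ln(1 − 2Q).
1 − 2P − Q = 0.022728, giving −½ ln(0.022728) = 1.892079.
1 − 2Q = 0.772728, giving −¼ ln(0.772728) = 0.064457.
d = 1.892079 + 0.064457 = 1.956536.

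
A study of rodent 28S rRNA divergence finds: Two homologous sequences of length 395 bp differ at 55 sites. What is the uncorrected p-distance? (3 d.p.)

p = 55/395 = 0.139240… ≈ 0.139 (to 3 d.p.).

0.139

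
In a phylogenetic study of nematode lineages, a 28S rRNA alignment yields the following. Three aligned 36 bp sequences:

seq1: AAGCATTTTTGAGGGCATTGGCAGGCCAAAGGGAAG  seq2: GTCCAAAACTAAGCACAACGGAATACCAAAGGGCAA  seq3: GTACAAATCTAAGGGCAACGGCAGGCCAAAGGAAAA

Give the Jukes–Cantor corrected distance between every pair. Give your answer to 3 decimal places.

seq1–seq2: 17/36 sites differ → p ≈ 0.472222, d = −0.75 ln(1 − 0.629629) = 0.744938 ≈ 0.745.
seq1–seq3: 11/36 sites differ → p ≈ 0.305556, d = −0.75 ln(1 − 0.407408) = 0.392437 ≈ 0.392.
seq2–seq3: 9/36 sites differ → p = 0.25, d = −0.75 ln(1 − 0.333333) = 0.304098 ≈ 0.304.

d(seq1,seq2) = 0.745, d(seq1,seq3) = 0.392, d(seq2,seq3) = 0.304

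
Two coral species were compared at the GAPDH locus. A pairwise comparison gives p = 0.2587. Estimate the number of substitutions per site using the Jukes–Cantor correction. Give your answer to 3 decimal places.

0.317

d = −(3/4) ln(1 − 4p/3) = −0.75 ln(1 − 0.344933) = −0.75 ln(0.655067)
  = −0.75 × (-0.423018) = 0.317264 substitutions/site.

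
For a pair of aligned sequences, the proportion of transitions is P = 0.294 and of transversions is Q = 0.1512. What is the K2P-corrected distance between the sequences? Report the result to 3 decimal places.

0.762

Under the Kimura two-parameter model, d = −½ ln(1 − 2P − Q) − ¼ ln(1 − 2Q).
1 − 2P − Q = 0.2608, giving −½ ln(0.2608) = 0.672001.
1 − 2Q = 0.6976, giving −¼ ln(0.6976) = 0.090027.
d = 0.672001 + 0.090027 = 0.762028.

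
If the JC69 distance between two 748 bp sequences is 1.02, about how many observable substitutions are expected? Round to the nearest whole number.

417

Invert JC69: p = (3/4)(1 − e^(−4d/3)) = 0.75 × (1 − e^(-1.36)) = 0.75 × (1 − 0.256661) = 0.557504.
Expected differing sites = pL ≈ 0.557504 × 748 = 417.012992 ≈ 417.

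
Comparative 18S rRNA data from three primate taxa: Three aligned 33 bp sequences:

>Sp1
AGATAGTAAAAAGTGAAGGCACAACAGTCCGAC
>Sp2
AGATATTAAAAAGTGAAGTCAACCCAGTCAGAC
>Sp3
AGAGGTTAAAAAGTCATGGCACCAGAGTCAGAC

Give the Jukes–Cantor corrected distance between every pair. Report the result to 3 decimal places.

d(Sp1,Sp2) = 0.208, d(Sp1,Sp3) = 0.293, d(Sp2,Sp3) = 0.293

Sp1–Sp2: 6/33 sites differ → p ≈ 0.181818, d = −0.75 ln(1 − 0.242424) = 0.208224 ≈ 0.208.
Sp1–Sp3: 8/33 sites differ → p ≈ 0.242424, d = −0.75 ln(1 − 0.323232) = 0.292820 ≈ 0.293.
Sp2–Sp3: 8/33 sites differ → p ≈ 0.242424, d = −0.75 ln(1 − 0.323232) = 0.292820 ≈ 0.293.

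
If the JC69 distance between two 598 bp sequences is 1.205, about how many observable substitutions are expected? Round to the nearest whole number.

359

Invert JC69: p = (3/4)(1 − e^(−4d/3)) = 0.75 × (1 − e^(-1.606667)) = 0.75 × (1 − 0.200555) = 0.599584.
Expected differing sites = pL ≈ 0.599584 × 598 = 358.551232 ≈ 359.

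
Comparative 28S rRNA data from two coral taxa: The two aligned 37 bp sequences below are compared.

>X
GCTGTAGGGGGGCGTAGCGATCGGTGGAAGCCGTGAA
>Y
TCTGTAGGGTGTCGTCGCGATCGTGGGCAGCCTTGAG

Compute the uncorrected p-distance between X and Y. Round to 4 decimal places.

0.2432

The sequences differ at 9 of 37 positions (sites 1, 10, 12, 16, 24, 25, 28, 33, 37).
p = 9/37 = 0.243243… ≈ 0.2432 (to 4 d.p.).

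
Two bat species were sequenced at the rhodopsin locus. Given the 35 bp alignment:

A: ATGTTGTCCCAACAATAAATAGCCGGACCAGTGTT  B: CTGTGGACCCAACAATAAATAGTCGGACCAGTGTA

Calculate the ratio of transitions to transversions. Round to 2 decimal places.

0.25

Transitions are A↔G and C↔T; transversions are all other mismatches.
Transitions: 1. Transversions: 4.
R = 1/4 = 0.25.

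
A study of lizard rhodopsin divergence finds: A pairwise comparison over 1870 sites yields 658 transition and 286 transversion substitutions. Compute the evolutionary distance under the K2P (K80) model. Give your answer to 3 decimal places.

P = 658/1870 ≈ 0.351872 and Q = 286/1870 ≈ 0.152941.
Under the Kimura two-parameter model, d = −½ ln(1 − 2P − Q) − ¼ ln(1 − 2Q).
1 − 2P − Q = 0.143315, giving −½ ln(0.143315) = 0.971355.
1 − 2Q = 0.694118, giving −¼ ln(0.694118) = 0.091278.
d = 0.971355 + 0.091278 = 1.062633.

1.063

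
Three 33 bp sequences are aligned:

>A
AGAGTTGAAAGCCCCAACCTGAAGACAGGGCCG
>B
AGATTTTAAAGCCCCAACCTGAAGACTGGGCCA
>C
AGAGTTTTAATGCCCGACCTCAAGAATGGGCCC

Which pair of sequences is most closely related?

A–B: 4/33 differ, p = 0.121, d = 0.132.
A–C: 9/33 differ, p = 0.273, d = 0.339.
B–C: 8/33 differ, p = 0.242, d = 0.293.
The smallest distance is between A and B.

A and B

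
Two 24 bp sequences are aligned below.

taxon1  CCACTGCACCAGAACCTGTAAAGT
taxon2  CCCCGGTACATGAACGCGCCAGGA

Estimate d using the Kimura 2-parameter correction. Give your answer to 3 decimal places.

Of 24 sites, 4 differences are transitions and 7 are transversions, so P = 4/24 ≈ 0.166667 and Q = 7/24 ≈ 0.291667.
Under the Kimura two-parameter model, d = −½ ln(1 − 2P − Q) − ¼ ln(1 − 2Q).
1 − 2P − Q = 0.374999, giving −½ ln(0.374999) = 0.490416.
1 − 2Q = 0.416666, giving −¼ ln(0.416666) = 0.218868.
d = 0.490416 + 0.218868 = 0.709284.

0.709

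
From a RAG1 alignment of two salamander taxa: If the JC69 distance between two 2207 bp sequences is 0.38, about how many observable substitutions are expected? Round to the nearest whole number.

Invert JC69: p = (3/4)(1 − e^(−4d/3)) = 0.75 × (1 − e^(-0.506667)) = 0.75 × (1 − 0.602500) = 0.298125.
Expected differing sites = pL ≈ 0.298125 × 2207 = 657.961875 ≈ 658.

658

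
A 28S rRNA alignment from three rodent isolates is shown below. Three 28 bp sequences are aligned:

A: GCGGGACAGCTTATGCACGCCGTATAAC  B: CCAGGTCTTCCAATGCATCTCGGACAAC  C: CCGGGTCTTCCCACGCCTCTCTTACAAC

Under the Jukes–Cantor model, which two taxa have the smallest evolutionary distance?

B and C

A–B: 12/28 differ, p = 0.429, d = 0.635.
A–C: 13/28 differ, p = 0.464, d = 0.724.
B–C: 6/28 differ, p = 0.214, d = 0.252.
The smallest distance is between B and C.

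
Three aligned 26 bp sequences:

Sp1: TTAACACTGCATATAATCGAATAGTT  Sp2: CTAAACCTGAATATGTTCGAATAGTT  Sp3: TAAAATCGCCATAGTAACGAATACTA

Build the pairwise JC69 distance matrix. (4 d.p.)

Sp1–Sp2: 6/26 sites differ → p ≈ 0.230769, d = −0.75 ln(1 − 0.307692) = 0.275793 ≈ 0.2758.
Sp1–Sp3: 10/26 sites differ → p ≈ 0.384615, d = −0.75 ln(1 − 0.51282) = 0.539341 ≈ 0.5393.
Sp2–Sp3: 12/26 sites differ → p ≈ 0.461538, d = −0.75 ln(1 − 0.615384) = 0.716632 ≈ 0.7166.

d(Sp1,Sp2) = 0.2758, d(Sp1,Sp3) = 0.5393, d(Sp2,Sp3) = 0.7166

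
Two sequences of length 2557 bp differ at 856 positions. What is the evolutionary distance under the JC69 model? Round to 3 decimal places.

p = 856/2557 ≈ 0.334767.
d = −(3/4) ln(1 − 4p/3) = −0.75 ln(1 − 0.446356) = −0.75 ln(0.553644)
  = −0.75 × (-0.591233) = 0.443425 substitutions/site.

0.443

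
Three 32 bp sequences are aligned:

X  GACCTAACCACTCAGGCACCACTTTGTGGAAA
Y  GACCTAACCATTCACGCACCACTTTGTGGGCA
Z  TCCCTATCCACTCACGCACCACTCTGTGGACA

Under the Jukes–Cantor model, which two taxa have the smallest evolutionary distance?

X–Y: 4/32 differ, p = 0.125, d = 0.137.
X–Z: 6/32 differ, p = 0.188, d = 0.216.
Y–Z: 6/32 differ, p = 0.188, d = 0.216.
The smallest distance is between X and Y.

X and Y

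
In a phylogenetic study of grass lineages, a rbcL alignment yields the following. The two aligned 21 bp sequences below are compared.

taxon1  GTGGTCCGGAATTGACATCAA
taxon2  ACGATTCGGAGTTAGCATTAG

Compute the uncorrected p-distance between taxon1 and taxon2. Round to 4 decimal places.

0.4286

The sequences differ at 9 of 21 positions (sites 1, 2, 4, 6, 11, 14, 15, 19, 21).
p = 9/21 = 0.428571… ≈ 0.4286 (to 4 d.p.).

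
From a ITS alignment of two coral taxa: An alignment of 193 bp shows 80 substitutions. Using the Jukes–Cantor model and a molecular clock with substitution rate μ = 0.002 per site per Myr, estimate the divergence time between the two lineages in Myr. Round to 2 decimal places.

p = 80/193 ≈ 0.414508.
d = −(3/4) ln(1 − 4p/3) = −0.75 ln(1 − 0.552677) = −0.75 ln(0.447323)
  = −0.75 × (-0.804474) = 0.603356 substitutions/site.
Under a molecular clock d = 2μt, so t = d/(2μ) = 0.603356 / (2 × 0.002) = 150.84 Myr.

150.84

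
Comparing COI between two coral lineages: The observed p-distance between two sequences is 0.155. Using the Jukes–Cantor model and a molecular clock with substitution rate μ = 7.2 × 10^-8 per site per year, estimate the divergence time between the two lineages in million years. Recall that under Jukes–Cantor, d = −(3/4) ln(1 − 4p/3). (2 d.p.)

d = −(3/4) ln(1 − 4p/3) = −0.75 ln(1 − 0.206667) = −0.75 ln(0.793333)
  = −0.75 × (-0.231512) = 0.173634 substitutions/site.
Under a molecular clock d = 2μt, so t = d/(2μ) = 0.173634 / (2 × 7.2 × 10^-8) = 1.21 million years.

1.21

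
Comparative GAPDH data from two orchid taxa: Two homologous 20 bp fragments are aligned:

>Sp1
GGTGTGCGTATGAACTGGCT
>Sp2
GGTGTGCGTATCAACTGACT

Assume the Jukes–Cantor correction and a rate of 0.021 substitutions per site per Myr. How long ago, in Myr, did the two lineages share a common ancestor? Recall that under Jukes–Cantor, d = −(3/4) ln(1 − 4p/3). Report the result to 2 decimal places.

The sequences differ at 2 of 20 sites (12, 18), so p = 2/20 = 0.1.
d = −(3/4) ln(1 − 4p/3) = −0.75 ln(1 − 0.133333) = −0.75 ln(0.866667)
  = −0.75 × (-0.143100) = 0.107325 substitutions/site.
Under a molecular clock d = 2μt, so t = d/(2μ) = 0.107325 / (2 × 0.021) = 2.56 Myr.

2.56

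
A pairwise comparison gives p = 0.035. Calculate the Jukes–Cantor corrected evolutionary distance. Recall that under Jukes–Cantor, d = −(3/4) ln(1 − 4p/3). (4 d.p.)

0.0358

d = −(3/4) ln(1 − 4p/3) = −0.75 ln(1 − 0.046667) = −0.75 ln(0.953333)
  = −0.75 × (-0.047791) = 0.035843 substitutions/site.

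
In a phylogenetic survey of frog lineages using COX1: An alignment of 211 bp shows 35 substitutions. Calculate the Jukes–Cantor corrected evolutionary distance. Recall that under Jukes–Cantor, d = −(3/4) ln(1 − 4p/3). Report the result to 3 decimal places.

0.187

p = 35/211 ≈ 0.165877.
d = −(3/4) ln(1 − 4p/3) = −0.75 ln(1 − 0.221169) = −0.75 ln(0.778831)
  = −0.75 × (-0.249961) = 0.187471 substitutions/site.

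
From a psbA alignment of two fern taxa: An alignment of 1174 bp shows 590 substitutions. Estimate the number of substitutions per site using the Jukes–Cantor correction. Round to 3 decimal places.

0.832

p = 590/1174 ≈ 0.502555.
d = −(3/4) ln(1 − 4p/3) = −0.75 ln(1 − 0.670073) = −0.75 ln(0.329927)
  = −0.75 × (-1.108884) = 0.831663 substitutions/site.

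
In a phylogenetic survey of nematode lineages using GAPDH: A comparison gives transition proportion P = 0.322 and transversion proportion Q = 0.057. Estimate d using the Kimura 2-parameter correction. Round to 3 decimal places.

0.634

Under the Kimura two-parameter model, d = −½ ln(1 − 2P − Q) − ¼ ln(1 − 2Q).
1 − 2P − Q = 0.299, giving −½ ln(0.299) = 0.603656.
1 − 2Q = 0.886, giving −¼ ln(0.886) = 0.030260.
d = 0.603656 + 0.030260 = 0.633916.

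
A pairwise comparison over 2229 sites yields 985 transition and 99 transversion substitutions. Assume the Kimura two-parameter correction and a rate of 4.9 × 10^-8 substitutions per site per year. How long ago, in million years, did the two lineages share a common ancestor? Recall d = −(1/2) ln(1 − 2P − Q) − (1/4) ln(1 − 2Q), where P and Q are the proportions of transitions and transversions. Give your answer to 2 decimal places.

P = 985/2229 ≈ 0.441902 and Q = 99/2229 ≈ 0.044415.
Under the Kimura two-parameter model, d = −½ ln(1 − 2P − Q) − ¼ ln(1 − 2Q).
1 − 2P − Q = 0.071781, giving −½ ln(0.071781) = 1.317068.
1 − 2Q = 0.91117, giving −¼ ln(0.91117) = 0.023256.
d = 1.317068 + 0.023256 = 1.340324.
Under a molecular clock d = 2μt, so t = d/(2μ) = 1.340324 / (2 × 4.9 × 10^-8) = 13.68 million years.

13.68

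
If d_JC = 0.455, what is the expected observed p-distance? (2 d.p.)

p = (3/4)(1 − e^(−4d/3)) = 0.75 × (1 − e^(-0.606667)) = 0.75 × (1 − 0.545165) = 0.341126.

0.34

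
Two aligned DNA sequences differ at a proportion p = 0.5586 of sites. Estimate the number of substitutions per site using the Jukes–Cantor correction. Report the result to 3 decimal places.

d = −(3/4) ln(1 − 4p/3) = −0.75 ln(1 − 0.7448) = −0.75 ln(0.2552)
  = −0.75 × (-1.365708) = 1.024281 substitutions/site.

1.024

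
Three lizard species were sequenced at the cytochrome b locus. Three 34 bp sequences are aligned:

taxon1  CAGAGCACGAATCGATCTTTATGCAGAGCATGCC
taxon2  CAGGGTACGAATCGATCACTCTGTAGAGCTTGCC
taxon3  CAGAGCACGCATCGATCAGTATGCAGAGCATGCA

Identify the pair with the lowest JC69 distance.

taxon1 and taxon3

taxon1–taxon2: 7/34 differ, p = 0.206, d = 0.241.
taxon1–taxon3: 4/34 differ, p = 0.118, d = 0.128.
taxon2–taxon3: 8/34 differ, p = 0.235, d = 0.282.
The smallest distance is between taxon1 and taxon3.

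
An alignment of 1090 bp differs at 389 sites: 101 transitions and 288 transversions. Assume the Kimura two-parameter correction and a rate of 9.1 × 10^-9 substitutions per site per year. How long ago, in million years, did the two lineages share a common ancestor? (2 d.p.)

26.73

P = 101/1090 ≈ 0.092661 and Q = 288/1090 ≈ 0.26422.
Under the Kimura two-parameter model, d = −½ ln(1 − 2P − Q) − ¼ ln(1 − 2Q).
1 − 2P − Q = 0.550458, giving −½ ln(0.550458) = 0.298502.
1 − 2Q = 0.47156, giving −¼ ln(0.47156) = 0.187927.
d = 0.298502 + 0.187927 = 0.486429.
Under a molecular clock d = 2μt, so t = d/(2μ) = 0.486429 / (2 × 9.1 × 10^-9) = 26.73 million years.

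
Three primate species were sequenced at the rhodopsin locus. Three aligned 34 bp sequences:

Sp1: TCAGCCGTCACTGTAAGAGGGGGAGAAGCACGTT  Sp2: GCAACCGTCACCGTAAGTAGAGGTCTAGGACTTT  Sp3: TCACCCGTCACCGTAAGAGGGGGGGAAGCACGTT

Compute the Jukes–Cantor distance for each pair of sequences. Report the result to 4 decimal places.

d(Sp1,Sp2) = 0.4234, d(Sp1,Sp3) = 0.0939, d(Sp2,Sp3) = 0.3734

Sp1–Sp2: 11/34 sites differ → p ≈ 0.323529, d = −0.75 ln(1 − 0.431372) = 0.423397 ≈ 0.4234.
Sp1–Sp3: 3/34 sites differ → p ≈ 0.088235, d = −0.75 ln(1 − 0.117647) = 0.093872 ≈ 0.0939.
Sp2–Sp3: 10/34 sites differ → p ≈ 0.294118, d = −0.75 ln(1 − 0.392157) = 0.373379 ≈ 0.3734.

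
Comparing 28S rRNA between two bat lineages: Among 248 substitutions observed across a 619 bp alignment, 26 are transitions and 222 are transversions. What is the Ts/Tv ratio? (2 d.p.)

R = 26/222 = 0.117117… ≈ 0.12 (to 2 d.p.).

0.12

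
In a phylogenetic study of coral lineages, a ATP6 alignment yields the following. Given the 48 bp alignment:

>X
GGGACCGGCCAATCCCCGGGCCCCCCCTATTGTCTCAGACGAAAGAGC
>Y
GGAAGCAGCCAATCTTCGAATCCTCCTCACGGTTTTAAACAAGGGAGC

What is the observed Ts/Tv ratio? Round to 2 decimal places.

Transitions are A↔G and C↔T; transversions are all other mismatches.
Transitions: 17. Transversions: 2.
R = 17/2 = 8.50.

8.50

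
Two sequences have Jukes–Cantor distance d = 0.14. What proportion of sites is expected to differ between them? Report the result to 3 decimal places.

0.128

p = (3/4)(1 − e^(−4d/3)) = 0.75 × (1 − e^(-0.186667)) = 0.75 × (1 − 0.829720) = 0.127710.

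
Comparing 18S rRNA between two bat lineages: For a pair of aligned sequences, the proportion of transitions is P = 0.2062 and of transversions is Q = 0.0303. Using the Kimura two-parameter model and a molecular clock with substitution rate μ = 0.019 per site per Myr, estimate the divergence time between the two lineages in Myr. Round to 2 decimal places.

Under the Kimura two-parameter model, d = −½ ln(1 − 2P − Q) − ¼ ln(1 − 2Q).
1 − 2P − Q = 0.5573, giving −½ ln(0.5573) = 0.292326.
1 − 2Q = 0.9394, giving −¼ ln(0.9394) = 0.015628.
d = 0.292326 + 0.015628 = 0.307954.
Under a molecular clock d = 2μt, so t = d/(2μ) = 0.307954 / (2 × 0.019) = 8.10 Myr.

8.10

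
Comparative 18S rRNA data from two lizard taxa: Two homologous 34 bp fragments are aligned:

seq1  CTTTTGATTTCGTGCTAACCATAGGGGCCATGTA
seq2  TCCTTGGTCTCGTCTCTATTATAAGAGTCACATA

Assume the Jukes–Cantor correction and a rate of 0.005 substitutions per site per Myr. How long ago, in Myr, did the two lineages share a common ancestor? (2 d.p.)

74.05

The sequences differ at 16 of 34 sites, so p = 16/34 ≈ 0.470588.
d = −(3/4) ln(1 − 4p/3) = −0.75 ln(1 − 0.627451) = −0.75 ln(0.372549)
  = −0.75 × (-0.987387) = 0.740540 substitutions/site.
Under a molecular clock d = 2μt, so t = d/(2μ) = 0.740540 / (2 × 0.005) = 74.05 Myr.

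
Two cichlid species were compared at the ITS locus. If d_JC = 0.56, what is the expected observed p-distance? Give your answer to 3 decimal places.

0.395

p = (3/4)(1 − e^(−4d/3)) = 0.75 × (1 − e^(-0.746667)) = 0.75 × (1 − 0.473944) = 0.394542.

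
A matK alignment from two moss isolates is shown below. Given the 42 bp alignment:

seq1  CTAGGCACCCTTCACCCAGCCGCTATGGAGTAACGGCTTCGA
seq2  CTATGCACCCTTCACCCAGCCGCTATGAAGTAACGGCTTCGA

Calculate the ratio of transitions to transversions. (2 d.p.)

Transitions are A↔G and C↔T; transversions are all other mismatches.
Transitions: 1. Transversions: 1.
R = 1/1 = 1.00.

1.00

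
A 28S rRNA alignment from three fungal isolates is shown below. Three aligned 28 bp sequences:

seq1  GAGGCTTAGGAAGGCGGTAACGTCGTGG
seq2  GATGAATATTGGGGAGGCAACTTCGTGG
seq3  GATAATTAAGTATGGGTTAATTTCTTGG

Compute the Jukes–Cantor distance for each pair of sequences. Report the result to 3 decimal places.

d(seq1,seq2) = 0.485, d(seq1,seq3) = 0.556, d(seq2,seq3) = 0.635

seq1–seq2: 10/28 sites differ → p ≈ 0.357143, d = −0.75 ln(1 − 0.476191) = 0.484971 ≈ 0.485.
seq1–seq3: 11/28 sites differ → p ≈ 0.392857, d = −0.75 ln(1 − 0.523809) = 0.556452 ≈ 0.556.
seq2–seq3: 12/28 sites differ → p ≈ 0.428571, d = −0.75 ln(1 − 0.571428) = 0.635472 ≈ 0.635.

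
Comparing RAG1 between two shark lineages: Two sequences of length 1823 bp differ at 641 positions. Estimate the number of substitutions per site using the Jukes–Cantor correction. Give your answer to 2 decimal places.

p = 641/1823 ≈ 0.351618.
d = −(3/4) ln(1 − 4p/3) = −0.75 ln(1 − 0.468824) = −0.75 ln(0.531176)
  = −0.75 × (-0.632662) = 0.474497 substitutions/site.

0.47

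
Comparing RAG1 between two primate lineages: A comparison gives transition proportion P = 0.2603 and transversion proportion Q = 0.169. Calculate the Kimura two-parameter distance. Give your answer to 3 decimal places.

0.688

Under the Kimura two-parameter model, d = −½ ln(1 − 2P − Q) − ¼ ln(1 − 2Q).
1 − 2P − Q = 0.3104, giving −½ ln(0.3104) = 0.584947.
1 − 2Q = 0.662, giving −¼ ln(0.662) = 0.103122.
d = 0.584947 + 0.103122 = 0.688069.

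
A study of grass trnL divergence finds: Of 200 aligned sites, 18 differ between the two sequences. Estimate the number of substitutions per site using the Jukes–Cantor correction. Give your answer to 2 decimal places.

0.10

p = 18/200 = 0.09.
d = −(3/4) ln(1 − 4p/3) = −0.75 ln(1 − 0.12) = −0.75 ln(0.88)
  = −0.75 × (-0.127833) = 0.095875 substitutions/site.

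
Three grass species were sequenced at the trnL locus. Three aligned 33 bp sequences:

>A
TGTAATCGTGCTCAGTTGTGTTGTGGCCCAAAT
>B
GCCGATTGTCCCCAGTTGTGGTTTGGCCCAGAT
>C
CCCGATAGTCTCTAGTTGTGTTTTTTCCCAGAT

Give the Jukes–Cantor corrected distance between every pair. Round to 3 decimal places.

d(A,B) = 0.388, d(A,C) = 0.559, d(B,C) = 0.249

A–B: 10/33 sites differ → p ≈ 0.30303, d = −0.75 ln(1 − 0.40404) = 0.388186 ≈ 0.388.
A–C: 13/33 sites differ → p ≈ 0.393939, d = −0.75 ln(1 − 0.525252) = 0.558728 ≈ 0.559.
B–C: 7/33 sites differ → p ≈ 0.212121, d = −0.75 ln(1 − 0.282828) = 0.249330 ≈ 0.249.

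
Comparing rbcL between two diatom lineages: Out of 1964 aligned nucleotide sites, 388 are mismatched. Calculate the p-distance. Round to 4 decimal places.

p = 388/1964 = 0.197556… ≈ 0.1976 (to 4 d.p.).

0.1976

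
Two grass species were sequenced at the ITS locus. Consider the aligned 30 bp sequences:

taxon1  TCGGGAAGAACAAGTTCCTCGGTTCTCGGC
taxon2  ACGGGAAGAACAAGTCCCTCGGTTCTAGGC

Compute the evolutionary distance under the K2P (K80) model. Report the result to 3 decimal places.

Of 30 sites, 1 differences are transitions and 2 are transversions, so P = 1/30 ≈ 0.033333 and Q = 2/30 ≈ 0.066667.
Under the Kimura two-parameter model, d = −½ ln(1 − 2P − Q) − ¼ ln(1 − 2Q).
1 − 2P − Q = 0.866667, giving −½ ln(0.866667) = 0.071550.
1 − 2Q = 0.866666, giving −¼ ln(0.866666) = 0.035775.
d = 0.071550 + 0.035775 = 0.107325.

0.107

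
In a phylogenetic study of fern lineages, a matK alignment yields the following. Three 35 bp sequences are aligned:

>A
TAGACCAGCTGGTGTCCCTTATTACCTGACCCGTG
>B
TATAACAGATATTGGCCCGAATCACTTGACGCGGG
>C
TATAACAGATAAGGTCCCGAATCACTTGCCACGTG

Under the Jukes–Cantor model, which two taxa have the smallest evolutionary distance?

B and C

A–B: 12/35 differ, p = 0.343, d = 0.458.
A–C: 12/35 differ, p = 0.343, d = 0.458.
B–C: 6/35 differ, p = 0.171, d = 0.195.
The smallest distance is between B and C.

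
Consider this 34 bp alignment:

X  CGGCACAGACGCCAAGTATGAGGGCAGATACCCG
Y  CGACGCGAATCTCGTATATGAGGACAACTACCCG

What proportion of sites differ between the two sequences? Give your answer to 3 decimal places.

0.382

The sequences differ at 13 of 34 positions.
p = 13/34 = 0.382352… ≈ 0.382 (to 3 d.p.).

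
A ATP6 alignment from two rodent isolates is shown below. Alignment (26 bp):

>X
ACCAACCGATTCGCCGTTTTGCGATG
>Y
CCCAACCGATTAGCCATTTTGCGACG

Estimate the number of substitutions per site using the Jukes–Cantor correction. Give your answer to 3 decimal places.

0.172

The sequences differ at 4 of 26 sites (1, 12, 16, 25), so p = 4/26 ≈ 0.153846.
d = −(3/4) ln(1 − 4p/3) = −0.75 ln(1 − 0.205128) = −0.75 ln(0.794872)
  = −0.75 × (-0.229574) = 0.172181 substitutions/site.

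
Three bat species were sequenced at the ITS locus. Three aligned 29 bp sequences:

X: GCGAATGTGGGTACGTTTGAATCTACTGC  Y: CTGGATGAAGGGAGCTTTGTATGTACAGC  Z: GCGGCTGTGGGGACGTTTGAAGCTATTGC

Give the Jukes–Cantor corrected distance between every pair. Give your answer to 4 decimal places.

X–Y: 11/29 sites differ → p ≈ 0.37931, d = −0.75 ln(1 − 0.505747) = 0.528531 ≈ 0.5285.
X–Z: 5/29 sites differ → p ≈ 0.172414, d = −0.75 ln(1 − 0.229885) = 0.195912 ≈ 0.1959.
Y–Z: 12/29 sites differ → p ≈ 0.413793, d = −0.75 ln(1 − 0.551724) = 0.601760 ≈ 0.6018.

d(X,Y) = 0.5285, d(X,Z) = 0.1959, d(Y,Z) = 0.6018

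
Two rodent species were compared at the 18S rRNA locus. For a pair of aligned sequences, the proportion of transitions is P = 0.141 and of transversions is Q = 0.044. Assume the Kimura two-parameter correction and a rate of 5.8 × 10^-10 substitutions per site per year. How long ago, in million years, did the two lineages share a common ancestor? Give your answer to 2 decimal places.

Under the Kimura two-parameter model, d = −½ ln(1 − 2P − Q) − ¼ ln(1 − 2Q).
1 − 2P − Q = 0.674, giving −½ ln(0.674) = 0.197263.
1 − 2Q = 0.912, giving −¼ ln(0.912) = 0.023029.
d = 0.197263 + 0.023029 = 0.220292.
Under a molecular clock d = 2μt, so t = d/(2μ) = 0.220292 / (2 × 5.8 × 10^-10) = 189.91 million years.

189.91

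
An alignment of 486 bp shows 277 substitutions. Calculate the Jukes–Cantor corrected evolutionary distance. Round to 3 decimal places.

p = 277/486 ≈ 0.569959.
d = −(3/4) ln(1 − 4p/3) = −0.75 ln(1 − 0.759945) = −0.75 ln(0.240055)
  = −0.75 × (-1.426887) = 1.070165 substitutions/site.

1.070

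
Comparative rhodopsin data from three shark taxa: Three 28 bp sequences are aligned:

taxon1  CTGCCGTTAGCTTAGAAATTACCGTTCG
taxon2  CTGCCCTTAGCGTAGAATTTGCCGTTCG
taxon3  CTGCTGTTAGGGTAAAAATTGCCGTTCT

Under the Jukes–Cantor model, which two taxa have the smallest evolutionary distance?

taxon1–taxon2: 4/28 differ, p = 0.143, d = 0.158.
taxon1–taxon3: 6/28 differ, p = 0.214, d = 0.252.
taxon2–taxon3: 6/28 differ, p = 0.214, d = 0.252.
The smallest distance is between taxon1 and taxon2.

taxon1 and taxon2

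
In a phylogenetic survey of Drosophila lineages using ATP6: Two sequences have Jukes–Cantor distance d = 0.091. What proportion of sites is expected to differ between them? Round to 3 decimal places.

p = (3/4)(1 − e^(−4d/3)) = 0.75 × (1 − e^(-0.121333)) = 0.75 × (1 − 0.885739) = 0.085696.

0.086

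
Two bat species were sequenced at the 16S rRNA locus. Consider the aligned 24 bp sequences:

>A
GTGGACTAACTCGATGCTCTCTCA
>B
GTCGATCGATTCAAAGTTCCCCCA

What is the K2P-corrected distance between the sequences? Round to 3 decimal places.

0.739

Of 24 sites, 8 differences are transitions and 2 are transversions, so P = 8/24 ≈ 0.333333 and Q = 2/24 ≈ 0.083333.
Under the Kimura two-parameter model, d = −½ ln(1 − 2P − Q) − ¼ ln(1 − 2Q).
1 − 2P − Q = 0.250001, giving −½ ln(0.250001) = 0.693145.
1 − 2Q = 0.833334, giving −¼ ln(0.833334) = 0.045580.
d = 0.693145 + 0.045580 = 0.738725.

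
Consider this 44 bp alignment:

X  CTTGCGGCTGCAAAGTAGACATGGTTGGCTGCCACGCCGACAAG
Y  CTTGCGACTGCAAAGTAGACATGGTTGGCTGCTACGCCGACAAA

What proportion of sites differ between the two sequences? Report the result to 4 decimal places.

The sequences differ at 3 of 44 positions (sites 7, 33, 44).
p = 3/44 = 0.068181… ≈ 0.0682 (to 4 d.p.).

0.0682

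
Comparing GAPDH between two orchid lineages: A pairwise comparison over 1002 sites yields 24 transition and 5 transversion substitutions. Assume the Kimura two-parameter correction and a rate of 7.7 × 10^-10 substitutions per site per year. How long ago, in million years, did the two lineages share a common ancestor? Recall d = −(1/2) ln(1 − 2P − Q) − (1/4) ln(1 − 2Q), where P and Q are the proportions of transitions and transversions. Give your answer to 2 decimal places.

19.27

P = 24/1002 ≈ 0.023952 and Q = 5/1002 ≈ 0.00499.
Under the Kimura two-parameter model, d = −½ ln(1 − 2P − Q) − ¼ ln(1 − 2Q).
1 − 2P − Q = 0.947106, giving −½ ln(0.947106) = 0.027172.
1 − 2Q = 0.99002, giving −¼ ln(0.99002) = 0.002508.
d = 0.027172 + 0.002508 = 0.029680.
Under a molecular clock d = 2μt, so t = d/(2μ) = 0.029680 / (2 × 7.7 × 10^-10) = 19.27 million years.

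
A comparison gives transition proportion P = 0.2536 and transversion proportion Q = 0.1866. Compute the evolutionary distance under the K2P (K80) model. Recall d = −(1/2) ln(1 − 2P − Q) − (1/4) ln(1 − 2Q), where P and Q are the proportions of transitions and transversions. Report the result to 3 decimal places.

Under the Kimura two-parameter model, d = −½ ln(1 − 2P − Q) − ¼ ln(1 − 2Q).
1 − 2P − Q = 0.3062, giving −½ ln(0.3062) = 0.591758.
1 − 2Q = 0.6268, giving −¼ ln(0.6268) = 0.116782.
d = 0.591758 + 0.116782 = 0.708540.

0.709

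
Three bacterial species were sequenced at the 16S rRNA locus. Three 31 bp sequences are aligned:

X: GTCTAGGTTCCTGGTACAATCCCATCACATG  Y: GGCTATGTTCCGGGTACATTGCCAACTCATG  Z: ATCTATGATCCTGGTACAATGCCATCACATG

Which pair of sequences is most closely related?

X and Z

X–Y: 7/31 differ, p = 0.226, d = 0.269.
X–Z: 4/31 differ, p = 0.129, d = 0.142.
Y–Z: 7/31 differ, p = 0.226, d = 0.269.
The smallest distance is between X and Z.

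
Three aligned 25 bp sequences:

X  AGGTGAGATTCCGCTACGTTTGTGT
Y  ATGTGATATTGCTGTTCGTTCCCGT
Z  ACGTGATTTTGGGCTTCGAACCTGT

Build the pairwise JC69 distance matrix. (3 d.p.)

d(X,Y) = 0.490, d(X,Z) = 0.572, d(Y,Z) = 0.417

X–Y: 9/25 sites differ → p = 0.36, d = −0.75 ln(1 − 0.48) = 0.490445 ≈ 0.490.
X–Z: 10/25 sites differ → p = 0.4, d = −0.75 ln(1 − 0.533333) = 0.571605 ≈ 0.572.
Y–Z: 8/25 sites differ → p = 0.32, d = −0.75 ln(1 − 0.426667) = 0.417216 ≈ 0.417.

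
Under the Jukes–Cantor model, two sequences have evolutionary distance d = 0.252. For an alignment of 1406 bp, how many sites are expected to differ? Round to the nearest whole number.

Invert JC69: p = (3/4)(1 − e^(−4d/3)) = 0.75 × (1 − e^(-0.336)) = 0.75 × (1 − 0.714623) = 0.214033.
Expected differing sites = pL ≈ 0.214033 × 1406 = 300.930398 ≈ 301.

301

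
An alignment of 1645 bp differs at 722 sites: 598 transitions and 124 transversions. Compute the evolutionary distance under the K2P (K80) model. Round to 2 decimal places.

P = 598/1645 ≈ 0.363526 and Q = 124/1645 ≈ 0.07538.
Under the Kimura two-parameter model, d = −½ ln(1 − 2P − Q) − ¼ ln(1 − 2Q).
1 − 2P − Q = 0.197568, giving −½ ln(0.197568) = 0.810836.
1 − 2Q = 0.84924, giving −¼ ln(0.84924) = 0.040853.
d = 0.810836 + 0.040853 = 0.851689.

0.85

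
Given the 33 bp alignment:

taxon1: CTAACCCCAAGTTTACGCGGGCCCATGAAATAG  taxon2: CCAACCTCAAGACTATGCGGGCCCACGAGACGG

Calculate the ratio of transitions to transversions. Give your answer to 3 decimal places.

Transitions are A↔G and C↔T; transversions are all other mismatches.
Transitions: 8. Transversions: 1.
R = 8/1 = 8.000.

8.000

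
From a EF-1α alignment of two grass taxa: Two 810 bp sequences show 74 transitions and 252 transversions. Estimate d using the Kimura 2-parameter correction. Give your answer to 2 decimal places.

0.58

P = 74/810 ≈ 0.091358 and Q = 252/810 ≈ 0.311111.
Under the Kimura two-parameter model, d = −½ ln(1 − 2P − Q) − ¼ ln(1 − 2Q).
1 − 2P − Q = 0.506173, giving −½ ln(0.506173) = 0.340438.
1 − 2Q = 0.377778, giving −¼ ln(0.377778) = 0.243362.
d = 0.340438 + 0.243362 = 0.583800.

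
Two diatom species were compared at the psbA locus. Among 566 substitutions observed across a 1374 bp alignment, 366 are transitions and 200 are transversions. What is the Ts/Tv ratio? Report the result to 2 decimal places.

R = 366/200 = 1.83.

1.83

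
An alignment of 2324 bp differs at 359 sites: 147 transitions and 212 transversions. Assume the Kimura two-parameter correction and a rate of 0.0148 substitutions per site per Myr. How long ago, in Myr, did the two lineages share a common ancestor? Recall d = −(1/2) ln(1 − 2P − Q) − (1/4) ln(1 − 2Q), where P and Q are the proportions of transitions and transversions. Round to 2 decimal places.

5.85

P = 147/2324 ≈ 0.063253 and Q = 212/2324 ≈ 0.091222.
Under the Kimura two-parameter model, d = −½ ln(1 − 2P − Q) − ¼ ln(1 − 2Q).
1 − 2P − Q = 0.782272, giving −½ ln(0.782272) = 0.122776.
1 − 2Q = 0.817556, giving −¼ ln(0.817556) = 0.050359.
d = 0.122776 + 0.050359 = 0.173135.
Under a molecular clock d = 2μt, so t = d/(2μ) = 0.173135 / (2 × 0.0148) = 5.85 Myr.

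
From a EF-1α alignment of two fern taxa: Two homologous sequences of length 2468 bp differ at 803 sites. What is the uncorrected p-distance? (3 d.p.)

0.325

p = 803/2468 = 0.325364… ≈ 0.325 (to 3 d.p.).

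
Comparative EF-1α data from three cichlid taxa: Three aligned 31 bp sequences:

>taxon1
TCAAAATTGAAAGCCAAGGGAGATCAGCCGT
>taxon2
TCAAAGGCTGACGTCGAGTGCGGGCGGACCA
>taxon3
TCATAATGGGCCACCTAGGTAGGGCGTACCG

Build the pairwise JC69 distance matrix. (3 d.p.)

d(taxon1,taxon2) = 0.874, d(taxon1,taxon3) = 0.777, d(taxon2,taxon3) = 0.691

taxon1–taxon2: 16/31 sites differ → p ≈ 0.516129, d = −0.75 ln(1 − 0.688172) = 0.873978 ≈ 0.874.
taxon1–taxon3: 15/31 sites differ → p ≈ 0.483871, d = −0.75 ln(1 − 0.645161) = 0.777068 ≈ 0.777.
taxon2–taxon3: 14/31 sites differ → p ≈ 0.451613, d = −0.75 ln(1 − 0.602151) = 0.691262 ≈ 0.691.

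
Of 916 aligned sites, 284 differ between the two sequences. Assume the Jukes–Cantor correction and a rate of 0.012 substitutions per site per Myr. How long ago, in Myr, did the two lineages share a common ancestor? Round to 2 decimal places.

p = 284/916 ≈ 0.310044.
d = −(3/4) ln(1 − 4p/3) = −0.75 ln(1 − 0.413392) = −0.75 ln(0.586608)
  = −0.75 × (-0.533398) = 0.400049 substitutions/site.
Under a molecular clock d = 2μt, so t = d/(2μ) = 0.400049 / (2 × 0.012) = 16.67 Myr.

16.67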